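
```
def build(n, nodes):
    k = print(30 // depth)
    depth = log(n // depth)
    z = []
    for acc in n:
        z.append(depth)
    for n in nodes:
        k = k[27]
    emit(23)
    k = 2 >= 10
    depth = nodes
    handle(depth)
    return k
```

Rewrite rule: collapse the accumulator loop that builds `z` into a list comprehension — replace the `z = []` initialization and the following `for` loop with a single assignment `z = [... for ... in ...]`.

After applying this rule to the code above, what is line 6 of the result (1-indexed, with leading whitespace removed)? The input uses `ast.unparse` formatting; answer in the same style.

k = k[27]

Transformed code:
def build(n, nodes):
    k = print(30 // depth)
    depth = log(n // depth)
    z = [depth for acc in n]
    for n in nodes:
        k = k[27]
    emit(23)
    k = 2 >= 10
    depth = nodes
    handle(depth)
    return k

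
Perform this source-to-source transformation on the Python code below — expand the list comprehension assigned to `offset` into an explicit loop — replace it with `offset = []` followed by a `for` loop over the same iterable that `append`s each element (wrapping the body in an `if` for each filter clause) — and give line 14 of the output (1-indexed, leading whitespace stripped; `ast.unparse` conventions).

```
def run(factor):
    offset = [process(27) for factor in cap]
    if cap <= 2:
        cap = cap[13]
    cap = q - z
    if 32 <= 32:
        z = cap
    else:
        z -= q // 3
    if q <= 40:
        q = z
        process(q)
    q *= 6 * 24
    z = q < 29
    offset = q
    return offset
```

Transformed code:
def run(factor):
    offset = []
    for factor in cap:
        offset.append(process(27))
    if cap <= 2:
        cap = cap[13]
    cap = q - z
    if 32 <= 32:
        z = cap
    else:
        z -= q // 3
    if q <= 40:
        q = z
        process(q)
    q *= 6 * 24
    z = q < 29
    offset = q
    return offset

process(q)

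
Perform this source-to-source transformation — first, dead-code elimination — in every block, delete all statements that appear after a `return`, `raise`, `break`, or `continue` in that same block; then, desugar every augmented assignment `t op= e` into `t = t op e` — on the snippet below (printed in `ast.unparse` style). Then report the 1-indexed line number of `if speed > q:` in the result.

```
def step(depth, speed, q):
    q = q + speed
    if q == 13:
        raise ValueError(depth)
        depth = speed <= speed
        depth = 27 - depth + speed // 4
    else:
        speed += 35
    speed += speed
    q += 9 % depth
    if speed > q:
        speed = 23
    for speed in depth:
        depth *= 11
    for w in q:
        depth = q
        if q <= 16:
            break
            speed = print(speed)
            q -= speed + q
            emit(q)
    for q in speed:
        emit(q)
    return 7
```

Transformed code:
def step(depth, speed, q):
    q = q + speed
    if q == 13:
        raise ValueError(depth)
    else:
        speed = speed + 35
    speed = speed + speed
    q = q + 9 % depth
    if speed > q:
        speed = 23
    for speed in depth:
        depth = depth * 11
    for w in q:
        depth = q
        if q <= 16:
            break
    for q in speed:
        emit(q)
    return 7

9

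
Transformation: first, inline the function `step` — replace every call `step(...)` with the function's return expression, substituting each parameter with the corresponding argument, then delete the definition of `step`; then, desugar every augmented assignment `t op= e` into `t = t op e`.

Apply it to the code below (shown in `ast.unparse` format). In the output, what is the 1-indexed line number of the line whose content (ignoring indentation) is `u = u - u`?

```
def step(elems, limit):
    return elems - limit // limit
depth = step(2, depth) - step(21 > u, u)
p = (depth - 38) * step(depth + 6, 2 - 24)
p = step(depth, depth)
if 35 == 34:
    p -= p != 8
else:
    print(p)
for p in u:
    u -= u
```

Transformed code:
depth = 2 - depth // depth - ((21 > u) - u // u)
p = (depth - 38) * (depth + 6 - (2 - 24) // (2 - 24))
p = depth - depth // depth
if 35 == 34:
    p = p - (p != 8)
else:
    print(p)
for p in u:
    u = u - u

9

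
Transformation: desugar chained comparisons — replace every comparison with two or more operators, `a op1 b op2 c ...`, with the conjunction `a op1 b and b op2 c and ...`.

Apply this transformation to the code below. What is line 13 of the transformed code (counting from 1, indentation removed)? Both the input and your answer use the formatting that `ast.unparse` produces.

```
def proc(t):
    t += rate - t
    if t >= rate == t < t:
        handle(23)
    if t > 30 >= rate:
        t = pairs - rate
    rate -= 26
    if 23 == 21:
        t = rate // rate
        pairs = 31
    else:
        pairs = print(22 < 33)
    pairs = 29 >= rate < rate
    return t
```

pairs = 29 >= rate and rate < rate

Transformed code:
def proc(t):
    t += rate - t
    if t >= rate and rate == t and (t < t):
        handle(23)
    if t > 30 and 30 >= rate:
        t = pairs - rate
    rate -= 26
    if 23 == 21:
        t = rate // rate
        pairs = 31
    else:
        pairs = print(22 < 33)
    pairs = 29 >= rate and rate < rate
    return t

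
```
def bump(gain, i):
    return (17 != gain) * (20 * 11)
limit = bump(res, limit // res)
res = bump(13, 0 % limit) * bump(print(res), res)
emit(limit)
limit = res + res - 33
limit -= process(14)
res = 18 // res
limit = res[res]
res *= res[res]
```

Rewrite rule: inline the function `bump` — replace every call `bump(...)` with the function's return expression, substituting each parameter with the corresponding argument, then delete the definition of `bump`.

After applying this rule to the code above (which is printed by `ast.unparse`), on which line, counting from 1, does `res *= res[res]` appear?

Transformed code:
limit = (17 != res) * (20 * 11)
res = (17 != 13) * (20 * 11) * ((17 != print(res)) * (20 * 11))
emit(limit)
limit = res + res - 33
limit -= process(14)
res = 18 // res
limit = res[res]
res *= res[res]

8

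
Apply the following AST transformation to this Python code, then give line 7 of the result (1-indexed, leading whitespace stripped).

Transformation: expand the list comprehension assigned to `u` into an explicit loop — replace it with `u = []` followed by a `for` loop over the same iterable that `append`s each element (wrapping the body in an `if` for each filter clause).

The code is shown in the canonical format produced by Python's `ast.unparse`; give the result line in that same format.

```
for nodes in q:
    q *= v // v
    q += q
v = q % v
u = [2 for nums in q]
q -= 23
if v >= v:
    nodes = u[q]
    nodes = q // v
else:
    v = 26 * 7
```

Transformed code:
for nodes in q:
    q *= v // v
    q += q
v = q % v
u = []
for nums in q:
    u.append(2)
q -= 23
if v >= v:
    nodes = u[q]
    nodes = q // v
else:
    v = 26 * 7

u.append(2)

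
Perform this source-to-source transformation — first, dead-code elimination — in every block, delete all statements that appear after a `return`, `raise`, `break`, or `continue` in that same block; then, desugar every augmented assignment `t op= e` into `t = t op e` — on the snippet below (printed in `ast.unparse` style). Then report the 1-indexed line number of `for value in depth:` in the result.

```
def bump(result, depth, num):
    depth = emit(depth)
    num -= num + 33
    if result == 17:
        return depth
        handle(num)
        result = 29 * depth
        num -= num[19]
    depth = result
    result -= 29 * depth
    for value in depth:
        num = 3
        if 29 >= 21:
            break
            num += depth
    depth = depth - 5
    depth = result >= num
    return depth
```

8

Transformed code:
def bump(result, depth, num):
    depth = emit(depth)
    num = num - (num + 33)
    if result == 17:
        return depth
    depth = result
    result = result - 29 * depth
    for value in depth:
        num = 3
        if 29 >= 21:
            break
    depth = depth - 5
    depth = result >= num
    return depth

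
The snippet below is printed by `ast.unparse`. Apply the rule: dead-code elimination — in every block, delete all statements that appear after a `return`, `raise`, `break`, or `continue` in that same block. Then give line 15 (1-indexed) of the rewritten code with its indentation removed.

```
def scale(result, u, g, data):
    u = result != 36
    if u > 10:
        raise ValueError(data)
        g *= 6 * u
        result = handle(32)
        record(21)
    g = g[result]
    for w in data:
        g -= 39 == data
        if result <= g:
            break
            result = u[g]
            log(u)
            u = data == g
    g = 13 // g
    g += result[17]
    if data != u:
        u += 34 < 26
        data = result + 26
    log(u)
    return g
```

log(u)

Transformed code:
def scale(result, u, g, data):
    u = result != 36
    if u > 10:
        raise ValueError(data)
    g = g[result]
    for w in data:
        g -= 39 == data
        if result <= g:
            break
    g = 13 // g
    g += result[17]
    if data != u:
        u += 34 < 26
        data = result + 26
    log(u)
    return g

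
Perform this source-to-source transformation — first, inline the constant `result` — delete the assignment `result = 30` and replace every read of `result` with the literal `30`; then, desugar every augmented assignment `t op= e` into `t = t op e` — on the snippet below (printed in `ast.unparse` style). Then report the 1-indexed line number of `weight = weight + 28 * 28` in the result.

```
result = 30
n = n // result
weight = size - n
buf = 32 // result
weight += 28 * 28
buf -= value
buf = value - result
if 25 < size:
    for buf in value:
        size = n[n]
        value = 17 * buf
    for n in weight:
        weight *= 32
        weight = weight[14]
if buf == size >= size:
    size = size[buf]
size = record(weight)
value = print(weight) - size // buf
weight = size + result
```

Transformed code:
n = n // 30
weight = size - n
buf = 32 // 30
weight = weight + 28 * 28
buf = buf - value
buf = value - 30
if 25 < size:
    for buf in value:
        size = n[n]
        value = 17 * buf
    for n in weight:
        weight = weight * 32
        weight = weight[14]
if buf == size >= size:
    size = size[buf]
size = record(weight)
value = print(weight) - size // buf
weight = size + 30

4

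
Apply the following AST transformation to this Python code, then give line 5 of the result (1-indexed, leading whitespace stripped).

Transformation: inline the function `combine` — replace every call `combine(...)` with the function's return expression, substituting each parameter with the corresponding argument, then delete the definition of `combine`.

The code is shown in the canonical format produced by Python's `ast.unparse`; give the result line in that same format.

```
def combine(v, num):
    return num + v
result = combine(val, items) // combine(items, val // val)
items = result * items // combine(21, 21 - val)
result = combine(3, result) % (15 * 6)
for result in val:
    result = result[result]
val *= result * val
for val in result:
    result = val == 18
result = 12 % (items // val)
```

result = result[result]

Transformed code:
result = (items + val) // (val // val + items)
items = result * items // (21 - val + 21)
result = (result + 3) % (15 * 6)
for result in val:
    result = result[result]
val *= result * val
for val in result:
    result = val == 18
result = 12 % (items // val)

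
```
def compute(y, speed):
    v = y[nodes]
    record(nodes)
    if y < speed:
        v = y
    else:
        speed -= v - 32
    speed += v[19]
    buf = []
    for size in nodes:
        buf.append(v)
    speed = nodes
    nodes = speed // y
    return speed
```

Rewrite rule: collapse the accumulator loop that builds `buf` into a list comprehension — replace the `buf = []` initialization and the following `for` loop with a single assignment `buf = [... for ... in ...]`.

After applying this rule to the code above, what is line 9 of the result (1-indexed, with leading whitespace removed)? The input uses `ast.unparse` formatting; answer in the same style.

buf = [v for size in nodes]

Transformed code:
def compute(y, speed):
    v = y[nodes]
    record(nodes)
    if y < speed:
        v = y
    else:
        speed -= v - 32
    speed += v[19]
    buf = [v for size in nodes]
    speed = nodes
    nodes = speed // y
    return speed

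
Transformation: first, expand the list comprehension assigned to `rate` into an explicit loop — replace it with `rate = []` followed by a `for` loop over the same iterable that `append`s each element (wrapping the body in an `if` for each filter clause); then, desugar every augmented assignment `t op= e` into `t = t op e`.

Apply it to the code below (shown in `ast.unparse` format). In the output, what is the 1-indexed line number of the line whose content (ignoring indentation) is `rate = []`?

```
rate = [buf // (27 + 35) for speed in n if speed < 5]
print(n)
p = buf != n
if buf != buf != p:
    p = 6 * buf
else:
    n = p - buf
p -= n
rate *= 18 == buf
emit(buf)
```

Transformed code:
rate = []
for speed in n:
    if speed < 5:
        rate.append(buf // (27 + 35))
print(n)
p = buf != n
if buf != buf != p:
    p = 6 * buf
else:
    n = p - buf
p = p - n
rate = rate * (18 == buf)
emit(buf)

1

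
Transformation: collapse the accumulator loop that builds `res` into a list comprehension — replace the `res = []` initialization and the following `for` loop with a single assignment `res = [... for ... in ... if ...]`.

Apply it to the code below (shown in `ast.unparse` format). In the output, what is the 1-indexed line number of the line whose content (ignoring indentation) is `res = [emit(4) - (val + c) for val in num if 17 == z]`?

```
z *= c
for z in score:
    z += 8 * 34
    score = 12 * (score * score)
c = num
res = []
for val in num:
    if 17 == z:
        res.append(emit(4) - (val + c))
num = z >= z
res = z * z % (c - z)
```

6

Transformed code:
z *= c
for z in score:
    z += 8 * 34
    score = 12 * (score * score)
c = num
res = [emit(4) - (val + c) for val in num if 17 == z]
num = z >= z
res = z * z % (c - z)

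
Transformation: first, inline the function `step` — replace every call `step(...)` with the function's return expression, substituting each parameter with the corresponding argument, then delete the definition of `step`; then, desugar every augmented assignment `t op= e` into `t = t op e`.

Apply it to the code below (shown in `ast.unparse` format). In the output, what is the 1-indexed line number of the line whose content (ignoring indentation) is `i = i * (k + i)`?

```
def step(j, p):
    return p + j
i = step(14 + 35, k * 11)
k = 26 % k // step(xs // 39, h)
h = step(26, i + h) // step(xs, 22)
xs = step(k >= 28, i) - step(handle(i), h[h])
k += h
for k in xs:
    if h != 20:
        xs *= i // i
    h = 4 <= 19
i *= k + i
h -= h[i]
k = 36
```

Transformed code:
i = k * 11 + (14 + 35)
k = 26 % k // (h + xs // 39)
h = (i + h + 26) // (22 + xs)
xs = i + (k >= 28) - (h[h] + handle(i))
k = k + h
for k in xs:
    if h != 20:
        xs = xs * (i // i)
    h = 4 <= 19
i = i * (k + i)
h = h - h[i]
k = 36

10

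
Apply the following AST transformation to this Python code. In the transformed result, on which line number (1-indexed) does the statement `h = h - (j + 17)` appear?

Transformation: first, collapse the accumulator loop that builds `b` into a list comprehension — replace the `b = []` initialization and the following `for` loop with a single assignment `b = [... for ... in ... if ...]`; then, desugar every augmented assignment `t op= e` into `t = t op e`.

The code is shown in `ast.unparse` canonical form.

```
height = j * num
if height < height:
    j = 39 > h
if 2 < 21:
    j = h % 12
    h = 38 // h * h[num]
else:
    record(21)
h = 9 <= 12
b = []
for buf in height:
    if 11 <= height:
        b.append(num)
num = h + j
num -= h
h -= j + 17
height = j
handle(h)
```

Transformed code:
height = j * num
if height < height:
    j = 39 > h
if 2 < 21:
    j = h % 12
    h = 38 // h * h[num]
else:
    record(21)
h = 9 <= 12
b = [num for buf in height if 11 <= height]
num = h + j
num = num - h
h = h - (j + 17)
height = j
handle(h)

13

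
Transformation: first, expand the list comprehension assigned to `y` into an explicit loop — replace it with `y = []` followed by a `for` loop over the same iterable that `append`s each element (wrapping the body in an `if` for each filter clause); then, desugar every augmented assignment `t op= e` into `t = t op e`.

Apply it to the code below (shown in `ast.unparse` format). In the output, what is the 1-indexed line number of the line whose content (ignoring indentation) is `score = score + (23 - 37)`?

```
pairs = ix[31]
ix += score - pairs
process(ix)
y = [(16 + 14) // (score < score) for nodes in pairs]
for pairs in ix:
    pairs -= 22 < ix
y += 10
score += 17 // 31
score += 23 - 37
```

11

Transformed code:
pairs = ix[31]
ix = ix + (score - pairs)
process(ix)
y = []
for nodes in pairs:
    y.append((16 + 14) // (score < score))
for pairs in ix:
    pairs = pairs - (22 < ix)
y = y + 10
score = score + 17 // 31
score = score + (23 - 37)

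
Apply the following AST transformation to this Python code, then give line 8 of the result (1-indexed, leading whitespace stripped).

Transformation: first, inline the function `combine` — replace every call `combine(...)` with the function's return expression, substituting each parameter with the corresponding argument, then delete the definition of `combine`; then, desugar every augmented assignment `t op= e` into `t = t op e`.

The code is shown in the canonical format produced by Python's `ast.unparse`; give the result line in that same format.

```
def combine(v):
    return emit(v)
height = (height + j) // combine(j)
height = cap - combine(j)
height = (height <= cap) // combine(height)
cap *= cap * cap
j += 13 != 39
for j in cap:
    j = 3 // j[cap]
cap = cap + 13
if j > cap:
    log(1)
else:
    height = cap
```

Transformed code:
height = (height + j) // emit(j)
height = cap - emit(j)
height = (height <= cap) // emit(height)
cap = cap * (cap * cap)
j = j + (13 != 39)
for j in cap:
    j = 3 // j[cap]
cap = cap + 13
if j > cap:
    log(1)
else:
    height = cap

cap = cap + 13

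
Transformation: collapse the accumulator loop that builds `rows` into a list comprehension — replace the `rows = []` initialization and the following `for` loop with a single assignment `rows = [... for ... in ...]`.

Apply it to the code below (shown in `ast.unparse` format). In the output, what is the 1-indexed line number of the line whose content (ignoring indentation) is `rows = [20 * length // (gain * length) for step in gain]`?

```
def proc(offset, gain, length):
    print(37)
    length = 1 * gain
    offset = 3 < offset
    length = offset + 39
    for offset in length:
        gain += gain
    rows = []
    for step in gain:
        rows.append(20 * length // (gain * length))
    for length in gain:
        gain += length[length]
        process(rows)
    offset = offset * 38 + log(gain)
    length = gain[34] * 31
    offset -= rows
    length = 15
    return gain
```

Transformed code:
def proc(offset, gain, length):
    print(37)
    length = 1 * gain
    offset = 3 < offset
    length = offset + 39
    for offset in length:
        gain += gain
    rows = [20 * length // (gain * length) for step in gain]
    for length in gain:
        gain += length[length]
        process(rows)
    offset = offset * 38 + log(gain)
    length = gain[34] * 31
    offset -= rows
    length = 15
    return gain

8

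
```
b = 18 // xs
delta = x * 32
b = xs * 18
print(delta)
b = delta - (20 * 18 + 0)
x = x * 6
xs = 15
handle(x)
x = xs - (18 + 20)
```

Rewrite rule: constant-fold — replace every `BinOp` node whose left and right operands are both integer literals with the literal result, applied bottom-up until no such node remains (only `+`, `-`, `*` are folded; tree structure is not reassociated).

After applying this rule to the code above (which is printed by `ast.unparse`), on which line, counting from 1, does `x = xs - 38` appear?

Transformed code:
b = 18 // xs
delta = x * 32
b = xs * 18
print(delta)
b = delta - 360
x = x * 6
xs = 15
handle(x)
x = xs - 38

9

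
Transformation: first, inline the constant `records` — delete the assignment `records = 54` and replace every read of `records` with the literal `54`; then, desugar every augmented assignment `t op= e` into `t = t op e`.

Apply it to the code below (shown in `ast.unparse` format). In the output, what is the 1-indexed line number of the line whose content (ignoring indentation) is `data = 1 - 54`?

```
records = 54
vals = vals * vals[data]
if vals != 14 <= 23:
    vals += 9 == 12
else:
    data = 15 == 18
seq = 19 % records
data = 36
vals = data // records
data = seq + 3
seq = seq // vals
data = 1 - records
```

Transformed code:
vals = vals * vals[data]
if vals != 14 <= 23:
    vals = vals + (9 == 12)
else:
    data = 15 == 18
seq = 19 % 54
data = 36
vals = data // 54
data = seq + 3
seq = seq // vals
data = 1 - 54

11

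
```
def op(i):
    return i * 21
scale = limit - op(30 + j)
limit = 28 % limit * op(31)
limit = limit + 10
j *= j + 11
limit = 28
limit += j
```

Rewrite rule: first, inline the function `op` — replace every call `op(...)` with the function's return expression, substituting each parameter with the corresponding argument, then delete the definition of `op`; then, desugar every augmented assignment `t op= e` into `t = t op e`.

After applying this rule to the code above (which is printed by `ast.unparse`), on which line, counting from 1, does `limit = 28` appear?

Transformed code:
scale = limit - (30 + j) * 21
limit = 28 % limit * (31 * 21)
limit = limit + 10
j = j * (j + 11)
limit = 28
limit = limit + j

5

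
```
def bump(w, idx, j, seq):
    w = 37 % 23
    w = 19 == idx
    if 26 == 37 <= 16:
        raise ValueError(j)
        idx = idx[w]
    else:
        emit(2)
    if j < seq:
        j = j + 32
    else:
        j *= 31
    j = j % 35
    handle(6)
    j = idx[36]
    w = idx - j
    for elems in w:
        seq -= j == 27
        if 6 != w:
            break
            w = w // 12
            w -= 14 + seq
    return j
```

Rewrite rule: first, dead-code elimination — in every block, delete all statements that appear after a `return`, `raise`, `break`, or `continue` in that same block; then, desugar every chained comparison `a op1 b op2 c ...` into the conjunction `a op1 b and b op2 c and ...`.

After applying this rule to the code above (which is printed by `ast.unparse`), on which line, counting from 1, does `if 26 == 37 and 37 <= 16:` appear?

Transformed code:
def bump(w, idx, j, seq):
    w = 37 % 23
    w = 19 == idx
    if 26 == 37 and 37 <= 16:
        raise ValueError(j)
    else:
        emit(2)
    if j < seq:
        j = j + 32
    else:
        j *= 31
    j = j % 35
    handle(6)
    j = idx[36]
    w = idx - j
    for elems in w:
        seq -= j == 27
        if 6 != w:
            break
    return j

4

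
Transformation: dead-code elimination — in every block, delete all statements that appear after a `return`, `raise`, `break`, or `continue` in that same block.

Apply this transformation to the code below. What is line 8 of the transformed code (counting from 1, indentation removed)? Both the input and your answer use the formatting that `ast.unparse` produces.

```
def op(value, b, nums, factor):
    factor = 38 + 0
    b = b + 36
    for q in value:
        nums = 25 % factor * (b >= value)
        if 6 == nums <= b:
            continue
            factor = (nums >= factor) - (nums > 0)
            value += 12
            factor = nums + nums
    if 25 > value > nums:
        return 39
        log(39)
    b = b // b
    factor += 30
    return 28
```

Transformed code:
def op(value, b, nums, factor):
    factor = 38 + 0
    b = b + 36
    for q in value:
        nums = 25 % factor * (b >= value)
        if 6 == nums <= b:
            continue
    if 25 > value > nums:
        return 39
    b = b // b
    factor += 30
    return 28

if 25 > value > nums:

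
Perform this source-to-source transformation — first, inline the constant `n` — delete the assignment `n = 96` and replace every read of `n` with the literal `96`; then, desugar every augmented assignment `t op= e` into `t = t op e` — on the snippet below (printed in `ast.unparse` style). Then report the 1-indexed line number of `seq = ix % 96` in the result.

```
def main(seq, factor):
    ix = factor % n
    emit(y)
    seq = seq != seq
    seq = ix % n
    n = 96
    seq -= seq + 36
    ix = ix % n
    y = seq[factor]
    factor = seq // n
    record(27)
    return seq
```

5

Transformed code:
def main(seq, factor):
    ix = factor % 96
    emit(y)
    seq = seq != seq
    seq = ix % 96
    seq = seq - (seq + 36)
    ix = ix % 96
    y = seq[factor]
    factor = seq // 96
    record(27)
    return seq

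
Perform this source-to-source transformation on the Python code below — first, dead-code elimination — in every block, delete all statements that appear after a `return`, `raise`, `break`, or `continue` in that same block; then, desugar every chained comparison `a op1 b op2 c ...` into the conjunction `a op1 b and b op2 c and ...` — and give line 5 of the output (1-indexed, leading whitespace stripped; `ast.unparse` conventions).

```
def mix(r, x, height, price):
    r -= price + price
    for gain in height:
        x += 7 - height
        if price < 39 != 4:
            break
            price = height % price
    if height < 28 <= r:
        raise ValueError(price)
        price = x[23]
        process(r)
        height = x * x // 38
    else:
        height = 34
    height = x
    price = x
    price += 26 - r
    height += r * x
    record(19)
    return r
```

if price < 39 and 39 != 4:

Transformed code:
def mix(r, x, height, price):
    r -= price + price
    for gain in height:
        x += 7 - height
        if price < 39 and 39 != 4:
            break
    if height < 28 and 28 <= r:
        raise ValueError(price)
    else:
        height = 34
    height = x
    price = x
    price += 26 - r
    height += r * x
    record(19)
    return r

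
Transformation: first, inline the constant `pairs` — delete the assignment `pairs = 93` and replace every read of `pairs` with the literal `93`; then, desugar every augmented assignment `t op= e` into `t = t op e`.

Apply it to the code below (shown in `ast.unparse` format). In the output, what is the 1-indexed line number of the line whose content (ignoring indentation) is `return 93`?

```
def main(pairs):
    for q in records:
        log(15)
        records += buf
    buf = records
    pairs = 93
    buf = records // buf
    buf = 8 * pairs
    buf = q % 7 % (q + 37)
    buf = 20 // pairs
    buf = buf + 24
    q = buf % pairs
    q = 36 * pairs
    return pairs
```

Transformed code:
def main(pairs):
    for q in records:
        log(15)
        records = records + buf
    buf = records
    buf = records // buf
    buf = 8 * 93
    buf = q % 7 % (q + 37)
    buf = 20 // 93
    buf = buf + 24
    q = buf % 93
    q = 36 * 93
    return 93

13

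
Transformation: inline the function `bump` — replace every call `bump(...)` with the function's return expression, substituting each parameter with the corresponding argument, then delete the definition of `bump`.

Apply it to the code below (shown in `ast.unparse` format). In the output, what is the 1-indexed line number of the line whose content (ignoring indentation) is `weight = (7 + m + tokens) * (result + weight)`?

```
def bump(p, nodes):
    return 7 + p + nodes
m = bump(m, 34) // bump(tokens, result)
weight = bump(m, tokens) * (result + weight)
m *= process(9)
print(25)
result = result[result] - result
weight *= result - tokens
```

Transformed code:
m = (7 + m + 34) // (7 + tokens + result)
weight = (7 + m + tokens) * (result + weight)
m *= process(9)
print(25)
result = result[result] - result
weight *= result - tokens

2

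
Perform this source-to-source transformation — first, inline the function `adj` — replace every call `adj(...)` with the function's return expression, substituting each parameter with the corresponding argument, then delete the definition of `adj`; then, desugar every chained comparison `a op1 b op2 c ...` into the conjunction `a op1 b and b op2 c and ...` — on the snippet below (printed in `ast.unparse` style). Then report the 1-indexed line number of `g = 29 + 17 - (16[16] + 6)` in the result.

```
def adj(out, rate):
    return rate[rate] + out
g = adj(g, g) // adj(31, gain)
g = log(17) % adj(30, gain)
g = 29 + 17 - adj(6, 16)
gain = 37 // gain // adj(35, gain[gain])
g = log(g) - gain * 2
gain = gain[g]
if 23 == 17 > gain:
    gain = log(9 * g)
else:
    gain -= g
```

Transformed code:
g = (g[g] + g) // (gain[gain] + 31)
g = log(17) % (gain[gain] + 30)
g = 29 + 17 - (16[16] + 6)
gain = 37 // gain // (gain[gain][gain[gain]] + 35)
g = log(g) - gain * 2
gain = gain[g]
if 23 == 17 and 17 > gain:
    gain = log(9 * g)
else:
    gain -= g

3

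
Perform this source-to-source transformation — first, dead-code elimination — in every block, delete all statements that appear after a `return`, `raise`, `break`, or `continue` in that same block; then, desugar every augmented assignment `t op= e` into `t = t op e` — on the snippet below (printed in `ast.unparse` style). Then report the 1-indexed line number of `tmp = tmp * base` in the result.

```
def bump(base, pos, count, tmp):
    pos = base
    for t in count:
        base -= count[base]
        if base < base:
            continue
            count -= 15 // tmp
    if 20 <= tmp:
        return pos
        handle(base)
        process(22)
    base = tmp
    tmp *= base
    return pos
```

10

Transformed code:
def bump(base, pos, count, tmp):
    pos = base
    for t in count:
        base = base - count[base]
        if base < base:
            continue
    if 20 <= tmp:
        return pos
    base = tmp
    tmp = tmp * base
    return pos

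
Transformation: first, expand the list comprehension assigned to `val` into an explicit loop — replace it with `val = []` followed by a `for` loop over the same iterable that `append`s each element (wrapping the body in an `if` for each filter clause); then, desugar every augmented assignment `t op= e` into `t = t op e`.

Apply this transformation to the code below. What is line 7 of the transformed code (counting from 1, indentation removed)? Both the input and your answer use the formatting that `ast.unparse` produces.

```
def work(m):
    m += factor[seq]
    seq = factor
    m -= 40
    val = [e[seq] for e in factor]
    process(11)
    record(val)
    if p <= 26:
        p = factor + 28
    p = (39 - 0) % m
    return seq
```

val.append(e[seq])

Transformed code:
def work(m):
    m = m + factor[seq]
    seq = factor
    m = m - 40
    val = []
    for e in factor:
        val.append(e[seq])
    process(11)
    record(val)
    if p <= 26:
        p = factor + 28
    p = (39 - 0) % m
    return seq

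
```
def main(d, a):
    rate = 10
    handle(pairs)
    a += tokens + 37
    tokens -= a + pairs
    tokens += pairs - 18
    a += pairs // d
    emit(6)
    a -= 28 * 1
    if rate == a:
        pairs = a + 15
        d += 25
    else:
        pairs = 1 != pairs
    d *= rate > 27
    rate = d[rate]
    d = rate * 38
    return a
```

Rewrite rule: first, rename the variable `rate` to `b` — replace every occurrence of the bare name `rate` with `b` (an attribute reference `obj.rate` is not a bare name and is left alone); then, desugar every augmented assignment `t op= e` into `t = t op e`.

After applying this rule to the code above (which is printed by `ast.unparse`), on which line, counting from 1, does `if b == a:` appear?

10

Transformed code:
def main(d, a):
    b = 10
    handle(pairs)
    a = a + (tokens + 37)
    tokens = tokens - (a + pairs)
    tokens = tokens + (pairs - 18)
    a = a + pairs // d
    emit(6)
    a = a - 28 * 1
    if b == a:
        pairs = a + 15
        d = d + 25
    else:
        pairs = 1 != pairs
    d = d * (b > 27)
    b = d[b]
    d = b * 38
    return a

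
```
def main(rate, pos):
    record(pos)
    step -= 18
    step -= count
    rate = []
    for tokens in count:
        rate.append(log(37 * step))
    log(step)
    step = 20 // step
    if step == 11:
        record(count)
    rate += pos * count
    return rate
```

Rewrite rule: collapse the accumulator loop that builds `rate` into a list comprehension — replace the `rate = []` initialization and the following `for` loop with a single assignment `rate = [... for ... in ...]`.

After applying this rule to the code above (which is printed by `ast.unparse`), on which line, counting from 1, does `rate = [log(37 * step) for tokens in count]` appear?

Transformed code:
def main(rate, pos):
    record(pos)
    step -= 18
    step -= count
    rate = [log(37 * step) for tokens in count]
    log(step)
    step = 20 // step
    if step == 11:
        record(count)
    rate += pos * count
    return rate

5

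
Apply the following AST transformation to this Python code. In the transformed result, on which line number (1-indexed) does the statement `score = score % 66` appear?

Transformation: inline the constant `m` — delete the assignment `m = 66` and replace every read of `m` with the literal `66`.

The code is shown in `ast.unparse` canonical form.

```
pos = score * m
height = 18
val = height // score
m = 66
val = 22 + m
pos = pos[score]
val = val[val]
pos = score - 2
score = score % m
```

Transformed code:
pos = score * 66
height = 18
val = height // score
val = 22 + 66
pos = pos[score]
val = val[val]
pos = score - 2
score = score % 66

8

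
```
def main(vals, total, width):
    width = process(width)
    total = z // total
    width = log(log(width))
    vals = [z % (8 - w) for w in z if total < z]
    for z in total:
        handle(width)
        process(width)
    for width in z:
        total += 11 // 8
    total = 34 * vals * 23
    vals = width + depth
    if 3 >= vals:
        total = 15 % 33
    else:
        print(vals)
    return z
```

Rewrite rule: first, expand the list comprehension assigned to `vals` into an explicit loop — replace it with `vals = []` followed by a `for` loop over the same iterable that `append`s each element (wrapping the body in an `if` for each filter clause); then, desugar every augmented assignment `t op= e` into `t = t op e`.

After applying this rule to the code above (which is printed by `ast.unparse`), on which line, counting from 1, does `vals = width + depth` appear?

15

Transformed code:
def main(vals, total, width):
    width = process(width)
    total = z // total
    width = log(log(width))
    vals = []
    for w in z:
        if total < z:
            vals.append(z % (8 - w))
    for z in total:
        handle(width)
        process(width)
    for width in z:
        total = total + 11 // 8
    total = 34 * vals * 23
    vals = width + depth
    if 3 >= vals:
        total = 15 % 33
    else:
        print(vals)
    return z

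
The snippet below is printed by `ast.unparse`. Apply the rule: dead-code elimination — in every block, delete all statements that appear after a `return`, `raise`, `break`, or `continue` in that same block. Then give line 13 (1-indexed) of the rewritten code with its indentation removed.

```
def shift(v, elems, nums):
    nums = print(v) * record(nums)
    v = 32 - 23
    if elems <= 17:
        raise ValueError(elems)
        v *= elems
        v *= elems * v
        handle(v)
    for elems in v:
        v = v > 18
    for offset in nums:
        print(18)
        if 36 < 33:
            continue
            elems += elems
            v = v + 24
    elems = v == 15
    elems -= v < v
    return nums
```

Transformed code:
def shift(v, elems, nums):
    nums = print(v) * record(nums)
    v = 32 - 23
    if elems <= 17:
        raise ValueError(elems)
    for elems in v:
        v = v > 18
    for offset in nums:
        print(18)
        if 36 < 33:
            continue
    elems = v == 15
    elems -= v < v
    return nums

elems -= v < v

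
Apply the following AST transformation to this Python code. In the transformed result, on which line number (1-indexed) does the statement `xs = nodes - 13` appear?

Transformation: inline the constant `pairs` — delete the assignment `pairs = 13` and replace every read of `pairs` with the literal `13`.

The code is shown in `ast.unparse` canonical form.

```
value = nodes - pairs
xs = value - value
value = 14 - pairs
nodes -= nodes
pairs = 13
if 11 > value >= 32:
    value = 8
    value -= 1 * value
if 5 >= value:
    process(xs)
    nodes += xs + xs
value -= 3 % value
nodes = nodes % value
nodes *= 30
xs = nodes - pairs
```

Transformed code:
value = nodes - 13
xs = value - value
value = 14 - 13
nodes -= nodes
if 11 > value >= 32:
    value = 8
    value -= 1 * value
if 5 >= value:
    process(xs)
    nodes += xs + xs
value -= 3 % value
nodes = nodes % value
nodes *= 30
xs = nodes - 13

14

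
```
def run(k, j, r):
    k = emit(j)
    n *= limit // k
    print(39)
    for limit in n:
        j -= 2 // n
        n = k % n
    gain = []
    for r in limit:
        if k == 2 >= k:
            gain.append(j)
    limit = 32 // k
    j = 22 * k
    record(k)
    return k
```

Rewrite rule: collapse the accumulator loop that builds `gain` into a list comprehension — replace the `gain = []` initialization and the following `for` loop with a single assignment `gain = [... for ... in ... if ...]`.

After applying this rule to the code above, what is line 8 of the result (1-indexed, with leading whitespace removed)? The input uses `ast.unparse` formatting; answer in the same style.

gain = [j for r in limit if k == 2 >= k]

Transformed code:
def run(k, j, r):
    k = emit(j)
    n *= limit // k
    print(39)
    for limit in n:
        j -= 2 // n
        n = k % n
    gain = [j for r in limit if k == 2 >= k]
    limit = 32 // k
    j = 22 * k
    record(k)
    return k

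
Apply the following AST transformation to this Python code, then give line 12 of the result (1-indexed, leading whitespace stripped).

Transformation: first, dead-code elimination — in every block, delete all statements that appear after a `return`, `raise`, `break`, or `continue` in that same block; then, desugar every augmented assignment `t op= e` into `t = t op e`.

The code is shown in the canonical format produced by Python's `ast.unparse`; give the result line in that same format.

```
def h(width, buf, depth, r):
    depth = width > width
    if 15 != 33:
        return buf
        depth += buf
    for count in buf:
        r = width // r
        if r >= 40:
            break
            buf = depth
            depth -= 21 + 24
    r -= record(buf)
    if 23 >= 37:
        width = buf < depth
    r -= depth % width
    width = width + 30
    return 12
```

r = r - depth % width

Transformed code:
def h(width, buf, depth, r):
    depth = width > width
    if 15 != 33:
        return buf
    for count in buf:
        r = width // r
        if r >= 40:
            break
    r = r - record(buf)
    if 23 >= 37:
        width = buf < depth
    r = r - depth % width
    width = width + 30
    return 12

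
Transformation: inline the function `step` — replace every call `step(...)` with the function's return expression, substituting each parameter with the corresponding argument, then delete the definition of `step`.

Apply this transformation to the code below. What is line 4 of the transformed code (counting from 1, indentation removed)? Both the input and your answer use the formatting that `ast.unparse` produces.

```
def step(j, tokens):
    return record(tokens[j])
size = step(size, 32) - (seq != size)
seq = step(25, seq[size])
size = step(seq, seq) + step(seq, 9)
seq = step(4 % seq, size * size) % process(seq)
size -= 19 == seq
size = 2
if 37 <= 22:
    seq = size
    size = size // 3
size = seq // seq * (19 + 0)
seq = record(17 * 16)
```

seq = record((size * size)[4 % seq]) % process(seq)

Transformed code:
size = record(32[size]) - (seq != size)
seq = record(seq[size][25])
size = record(seq[seq]) + record(9[seq])
seq = record((size * size)[4 % seq]) % process(seq)
size -= 19 == seq
size = 2
if 37 <= 22:
    seq = size
    size = size // 3
size = seq // seq * (19 + 0)
seq = record(17 * 16)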